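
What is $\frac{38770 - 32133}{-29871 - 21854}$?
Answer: $- \frac{6637}{51725} \approx -0.12831$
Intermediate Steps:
$\frac{38770 - 32133}{-29871 - 21854} = \frac{6637}{-51725} = 6637 \left(- \frac{1}{51725}\right) = - \frac{6637}{51725}$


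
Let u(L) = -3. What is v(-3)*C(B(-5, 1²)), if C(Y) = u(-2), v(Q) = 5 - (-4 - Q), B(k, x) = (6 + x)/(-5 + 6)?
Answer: -18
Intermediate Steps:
B(k, x) = 6 + x (B(k, x) = (6 + x)/1 = (6 + x)*1 = 6 + x)
v(Q) = 9 + Q (v(Q) = 5 + (4 + Q) = 9 + Q)
C(Y) = -3
v(-3)*C(B(-5, 1²)) = (9 - 3)*(-3) = 6*(-3) = -18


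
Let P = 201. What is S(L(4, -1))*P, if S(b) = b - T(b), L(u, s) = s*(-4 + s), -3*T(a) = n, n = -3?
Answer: 804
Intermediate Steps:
T(a) = 1 (T(a) = -1/3*(-3) = 1)
S(b) = -1 + b (S(b) = b - 1*1 = b - 1 = -1 + b)
S(L(4, -1))*P = (-1 - (-4 - 1))*201 = (-1 - 1*(-5))*201 = (-1 + 5)*201 = 4*201 = 804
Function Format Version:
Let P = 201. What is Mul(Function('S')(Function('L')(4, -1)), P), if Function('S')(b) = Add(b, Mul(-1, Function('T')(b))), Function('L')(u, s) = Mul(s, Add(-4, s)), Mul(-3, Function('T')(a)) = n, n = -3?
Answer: 804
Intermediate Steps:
Function('T')(a) = 1 (Function('T')(a) = Mul(Rational(-1, 3), -3) = 1)
Function('S')(b) = Add(-1, b) (Function('S')(b) = Add(b, Mul(-1, 1)) = Add(b, -1) = Add(-1, b))
Mul(Function('S')(Function('L')(4, -1)), P) = Mul(Add(-1, Mul(-1, Add(-4, -1))), 201) = Mul(Add(-1, Mul(-1, -5)), 201) = Mul(Add(-1, 5), 201) = Mul(4, 201) = 804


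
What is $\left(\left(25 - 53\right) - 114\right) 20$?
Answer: $-2840$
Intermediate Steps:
$\left(\left(25 - 53\right) - 114\right) 20 = \left(-28 - 114\right) 20 = \left(-142\right) 20 = -2840$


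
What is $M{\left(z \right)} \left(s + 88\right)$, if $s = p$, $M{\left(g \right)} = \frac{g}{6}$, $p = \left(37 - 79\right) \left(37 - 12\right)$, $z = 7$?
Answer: $- \frac{3367}{3} \approx -1122.3$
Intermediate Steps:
$p = -1050$ ($p = - 42 \left(37 - 12\right) = \left(-42\right) 25 = -1050$)
$M{\left(g \right)} = \frac{g}{6}$ ($M{\left(g \right)} = g \frac{1}{6} = \frac{g}{6}$)
$s = -1050$
$M{\left(z \right)} \left(s + 88\right) = \frac{1}{6} \cdot 7 \left(-1050 + 88\right) = \frac{7}{6} \left(-962\right) = - \frac{3367}{3}$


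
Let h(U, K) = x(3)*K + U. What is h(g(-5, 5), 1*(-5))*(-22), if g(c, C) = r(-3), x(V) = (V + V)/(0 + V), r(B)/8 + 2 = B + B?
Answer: 1628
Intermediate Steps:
r(B) = -16 + 16*B (r(B) = -16 + 8*(B + B) = -16 + 8*(2*B) = -16 + 16*B)
x(V) = 2 (x(V) = (2*V)/V = 2)
g(c, C) = -64 (g(c, C) = -16 + 16*(-3) = -16 - 48 = -64)
h(U, K) = U + 2*K (h(U, K) = 2*K + U = U + 2*K)
h(g(-5, 5), 1*(-5))*(-22) = (-64 + 2*(1*(-5)))*(-22) = (-64 + 2*(-5))*(-22) = (-64 - 10)*(-22) = -74*(-22) = 1628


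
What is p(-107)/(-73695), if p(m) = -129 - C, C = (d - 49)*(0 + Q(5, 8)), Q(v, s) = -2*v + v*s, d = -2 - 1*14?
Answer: -607/24565 ≈ -0.024710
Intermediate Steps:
d = -16 (d = -2 - 14 = -16)
Q(v, s) = -2*v + s*v
C = -1950 (C = (-16 - 49)*(0 + 5*(-2 + 8)) = -65*(0 + 5*6) = -65*(0 + 30) = -65*30 = -1950)
p(m) = 1821 (p(m) = -129 - 1*(-1950) = -129 + 1950 = 1821)
p(-107)/(-73695) = 1821/(-73695) = 1821*(-1/73695) = -607/24565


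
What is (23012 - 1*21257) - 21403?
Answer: -19648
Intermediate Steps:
(23012 - 1*21257) - 21403 = (23012 - 21257) - 21403 = 1755 - 21403 = -19648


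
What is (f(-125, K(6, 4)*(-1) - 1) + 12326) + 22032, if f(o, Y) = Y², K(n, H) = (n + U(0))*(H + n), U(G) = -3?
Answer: 35319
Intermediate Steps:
K(n, H) = (-3 + n)*(H + n) (K(n, H) = (n - 3)*(H + n) = (-3 + n)*(H + n))
(f(-125, K(6, 4)*(-1) - 1) + 12326) + 22032 = (((6² - 3*4 - 3*6 + 4*6)*(-1) - 1)² + 12326) + 22032 = (((36 - 12 - 18 + 24)*(-1) - 1)² + 12326) + 22032 = ((30*(-1) - 1)² + 12326) + 22032 = ((-30 - 1)² + 12326) + 22032 = ((-31)² + 12326) + 22032 = (961 + 12326) + 22032 = 13287 + 22032 = 35319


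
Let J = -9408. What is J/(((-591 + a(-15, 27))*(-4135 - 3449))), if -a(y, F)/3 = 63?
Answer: -49/30810 ≈ -0.0015904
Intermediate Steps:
a(y, F) = -189 (a(y, F) = -3*63 = -189)
J/(((-591 + a(-15, 27))*(-4135 - 3449))) = -9408*1/((-4135 - 3449)*(-591 - 189)) = -9408/((-780*(-7584))) = -9408/5915520 = -9408*1/5915520 = -49/30810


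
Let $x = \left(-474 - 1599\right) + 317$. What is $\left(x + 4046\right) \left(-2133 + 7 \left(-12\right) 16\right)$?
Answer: $-7962330$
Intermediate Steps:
$x = -1756$ ($x = -2073 + 317 = -1756$)
$\left(x + 4046\right) \left(-2133 + 7 \left(-12\right) 16\right) = \left(-1756 + 4046\right) \left(-2133 + 7 \left(-12\right) 16\right) = 2290 \left(-2133 - 1344\right) = 2290 \left(-3477\right) = -7962330$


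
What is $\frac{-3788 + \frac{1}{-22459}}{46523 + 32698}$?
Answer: $- \frac{28358231}{593074813} \approx -0.047816$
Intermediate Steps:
$\frac{-3788 + \frac{1}{-22459}}{46523 + 32698} = \frac{-3788 - \frac{1}{22459}}{79221} = \left(- \frac{85074693}{22459}\right) \frac{1}{79221} = - \frac{28358231}{593074813}$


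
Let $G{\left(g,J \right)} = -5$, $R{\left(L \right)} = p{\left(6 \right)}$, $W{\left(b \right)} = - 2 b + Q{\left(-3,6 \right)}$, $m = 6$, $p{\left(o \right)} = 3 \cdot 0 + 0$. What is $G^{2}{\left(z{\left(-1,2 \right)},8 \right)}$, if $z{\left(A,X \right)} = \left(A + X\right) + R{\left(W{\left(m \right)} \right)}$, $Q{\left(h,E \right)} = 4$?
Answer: $25$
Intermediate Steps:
$p{\left(o \right)} = 0$ ($p{\left(o \right)} = 0 + 0 = 0$)
$W{\left(b \right)} = 4 - 2 b$ ($W{\left(b \right)} = - 2 b + 4 = 4 - 2 b$)
$R{\left(L \right)} = 0$
$z{\left(A,X \right)} = A + X$ ($z{\left(A,X \right)} = \left(A + X\right) + 0 = A + X$)
$G^{2}{\left(z{\left(-1,2 \right)},8 \right)} = \left(-5\right)^{2} = 25$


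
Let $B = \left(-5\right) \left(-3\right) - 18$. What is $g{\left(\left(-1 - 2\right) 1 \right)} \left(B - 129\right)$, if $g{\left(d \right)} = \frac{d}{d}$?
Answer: $-132$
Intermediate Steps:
$g{\left(d \right)} = 1$
$B = -3$ ($B = 15 - 18 = -3$)
$g{\left(\left(-1 - 2\right) 1 \right)} \left(B - 129\right) = 1 \left(-3 - 129\right) = 1 \left(-132\right) = -132$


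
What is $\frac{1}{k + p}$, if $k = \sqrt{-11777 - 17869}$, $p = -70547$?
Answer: $- \frac{70547}{4976908855} - \frac{9 i \sqrt{366}}{4976908855} \approx -1.4175 \cdot 10^{-5} - 3.4596 \cdot 10^{-8} i$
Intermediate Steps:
$k = 9 i \sqrt{366}$ ($k = \sqrt{-29646} = 9 i \sqrt{366} \approx 172.18 i$)
$\frac{1}{k + p} = \frac{1}{9 i \sqrt{366} - 70547} = \frac{1}{-70547 + 9 i \sqrt{366}}$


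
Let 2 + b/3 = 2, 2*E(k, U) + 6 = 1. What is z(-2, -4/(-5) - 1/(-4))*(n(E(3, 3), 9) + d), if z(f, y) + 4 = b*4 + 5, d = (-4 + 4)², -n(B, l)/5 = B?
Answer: 25/2 ≈ 12.500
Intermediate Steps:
E(k, U) = -5/2 (E(k, U) = -3 + (½)*1 = -3 + ½ = -5/2)
b = 0 (b = -6 + 3*2 = -6 + 6 = 0)
n(B, l) = -5*B
d = 0 (d = 0² = 0)
z(f, y) = 1 (z(f, y) = -4 + (0*4 + 5) = -4 + (0 + 5) = -4 + 5 = 1)
z(-2, -4/(-5) - 1/(-4))*(n(E(3, 3), 9) + d) = 1*(-5*(-5/2) + 0) = 1*(25/2 + 0) = 1*(25/2) = 25/2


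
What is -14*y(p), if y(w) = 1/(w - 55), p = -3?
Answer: 7/29 ≈ 0.24138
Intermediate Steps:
y(w) = 1/(-55 + w)
-14*y(p) = -14/(-55 - 3) = -14/(-58) = -14*(-1/58) = 7/29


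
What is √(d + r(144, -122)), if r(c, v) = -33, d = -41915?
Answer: 2*I*√10487 ≈ 204.81*I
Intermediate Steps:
√(d + r(144, -122)) = √(-41915 - 33) = √(-41948) = 2*I*√10487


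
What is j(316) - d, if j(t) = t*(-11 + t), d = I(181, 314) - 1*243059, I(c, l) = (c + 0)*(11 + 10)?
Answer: 335638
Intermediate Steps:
I(c, l) = 21*c (I(c, l) = c*21 = 21*c)
d = -239258 (d = 21*181 - 1*243059 = 3801 - 243059 = -239258)
j(316) - d = 316*(-11 + 316) - 1*(-239258) = 316*305 + 239258 = 96380 + 239258 = 335638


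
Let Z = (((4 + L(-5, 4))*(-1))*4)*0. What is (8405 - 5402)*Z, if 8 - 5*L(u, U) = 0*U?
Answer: 0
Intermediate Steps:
L(u, U) = 8/5 (L(u, U) = 8/5 - 0*U = 8/5 - 1/5*0 = 8/5 + 0 = 8/5)
Z = 0 (Z = (((4 + 8/5)*(-1))*4)*0 = (((28/5)*(-1))*4)*0 = -28/5*4*0 = -112/5*0 = 0)
(8405 - 5402)*Z = (8405 - 5402)*0 = 3003*0 = 0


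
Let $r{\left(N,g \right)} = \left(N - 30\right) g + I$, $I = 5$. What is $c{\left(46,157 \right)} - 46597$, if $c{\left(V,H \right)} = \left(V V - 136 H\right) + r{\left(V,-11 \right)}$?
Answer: $-66004$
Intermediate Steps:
$r{\left(N,g \right)} = 5 + g \left(-30 + N\right)$ ($r{\left(N,g \right)} = \left(N - 30\right) g + 5 = \left(-30 + N\right) g + 5 = g \left(-30 + N\right) + 5 = 5 + g \left(-30 + N\right)$)
$c{\left(V,H \right)} = 335 + V^{2} - 136 H - 11 V$ ($c{\left(V,H \right)} = \left(V V - 136 H\right) + \left(5 - -330 + V \left(-11\right)\right) = \left(V^{2} - 136 H\right) + \left(5 + 330 - 11 V\right) = \left(V^{2} - 136 H\right) - \left(-335 + 11 V\right) = 335 + V^{2} - 136 H - 11 V$)
$c{\left(46,157 \right)} - 46597 = \left(335 + 46^{2} - 21352 - 506\right) - 46597 = \left(335 + 2116 - 21352 - 506\right) - 46597 = -19407 - 46597 = -66004$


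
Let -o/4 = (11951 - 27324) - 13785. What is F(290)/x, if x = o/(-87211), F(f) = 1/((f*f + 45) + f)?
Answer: -87211/9847822920 ≈ -8.8559e-6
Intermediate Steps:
F(f) = 1/(45 + f + f²) (F(f) = 1/((f² + 45) + f) = 1/((45 + f²) + f) = 1/(45 + f + f²))
o = 116632 (o = -4*((11951 - 27324) - 13785) = -4*(-15373 - 13785) = -4*(-29158) = 116632)
x = -116632/87211 (x = 116632/(-87211) = 116632*(-1/87211) = -116632/87211 ≈ -1.3374)
F(290)/x = 1/((45 + 290 + 290²)*(-116632/87211)) = -87211/116632/(45 + 290 + 84100) = -87211/116632/84435 = (1/84435)*(-87211/116632) = -87211/9847822920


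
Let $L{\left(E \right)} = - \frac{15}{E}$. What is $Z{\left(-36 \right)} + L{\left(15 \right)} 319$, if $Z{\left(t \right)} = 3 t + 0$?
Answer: $-427$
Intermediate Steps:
$Z{\left(t \right)} = 3 t$
$Z{\left(-36 \right)} + L{\left(15 \right)} 319 = 3 \left(-36\right) + - \frac{15}{15} \cdot 319 = -108 + \left(-15\right) \frac{1}{15} \cdot 319 = -108 - 319 = -427$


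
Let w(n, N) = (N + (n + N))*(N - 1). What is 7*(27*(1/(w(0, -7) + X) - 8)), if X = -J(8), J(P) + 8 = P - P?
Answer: -60417/40 ≈ -1510.4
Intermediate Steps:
J(P) = -8 (J(P) = -8 + (P - P) = -8 + 0 = -8)
w(n, N) = (-1 + N)*(n + 2*N) (w(n, N) = (N + (N + n))*(-1 + N) = (n + 2*N)*(-1 + N) = (-1 + N)*(n + 2*N))
X = 8 (X = -1*(-8) = 8)
7*(27*(1/(w(0, -7) + X) - 8)) = 7*(27*(1/((-1*0 - 2*(-7) + 2*(-7)² - 7*0) + 8) - 8)) = 7*(27*(1/((0 + 14 + 2*49 + 0) + 8) - 8)) = 7*(27*(1/((0 + 14 + 98 + 0) + 8) - 8)) = 7*(27*(1/(112 + 8) - 8)) = 7*(27*(1/120 - 8)) = 7*(27*(-959/120)) = 7*(-8631/40) = -60417/40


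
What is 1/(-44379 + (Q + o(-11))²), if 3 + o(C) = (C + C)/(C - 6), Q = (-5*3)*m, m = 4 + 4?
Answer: -289/8544770 ≈ -3.3822e-5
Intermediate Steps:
m = 8
Q = -120 (Q = -5*3*8 = -15*8 = -120)
o(C) = -3 + 2*C/(-6 + C) (o(C) = -3 + (C + C)/(C - 6) = -3 + (2*C)/(-6 + C) = -3 + 2*C/(-6 + C))
1/(-44379 + (Q + o(-11))²) = 1/(-44379 + (-120 + (18 - 1*(-11))/(-6 - 11))²) = 1/(-44379 + (-120 + (18 + 11)/(-17))²) = 1/(-44379 + (-120 - 1/17*29)²) = 1/(-44379 + (-120 - 29/17)²) = 1/(-44379 + (-2069/17)²) = 1/(-44379 + 4280761/289) = 1/(-8544770/289) = -289/8544770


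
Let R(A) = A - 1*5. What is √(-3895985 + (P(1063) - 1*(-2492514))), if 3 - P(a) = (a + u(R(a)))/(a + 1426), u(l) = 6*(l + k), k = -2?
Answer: I*√8694672495739/2489 ≈ 1184.7*I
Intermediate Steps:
R(A) = -5 + A (R(A) = A - 5 = -5 + A)
u(l) = -12 + 6*l (u(l) = 6*(l - 2) = 6*(-2 + l) = -12 + 6*l)
P(a) = 3 - (-42 + 7*a)/(1426 + a) (P(a) = 3 - (a + (-12 + 6*(-5 + a)))/(a + 1426) = 3 - (a + (-12 + (-30 + 6*a)))/(1426 + a) = 3 - (a + (-42 + 6*a))/(1426 + a) = 3 - (-42 + 7*a)/(1426 + a))
√(-3895985 + (P(1063) - 1*(-2492514))) = √(-3895985 + (4*(1080 - 1*1063)/(1426 + 1063) - 1*(-2492514))) = √(-3895985 + (4*(1080 - 1063)/2489 + 2492514)) = √(-3895985 + (4*(1/2489)*17 + 2492514)) = √(-3895985 + (68/2489 + 2492514)) = √(-3895985 + 6203867414/2489) = √(-3493239251/2489) = I*√8694672495739/2489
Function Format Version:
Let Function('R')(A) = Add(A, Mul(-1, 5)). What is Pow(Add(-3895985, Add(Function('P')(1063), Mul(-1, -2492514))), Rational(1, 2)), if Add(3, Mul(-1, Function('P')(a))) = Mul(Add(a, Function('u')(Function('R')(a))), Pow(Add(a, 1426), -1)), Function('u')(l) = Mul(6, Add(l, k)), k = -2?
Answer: Mul(Rational(1, 2489), I, Pow(8694672495739, Rational(1, 2))) ≈ Mul(1184.7, I)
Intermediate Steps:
Function('R')(A) = Add(-5, A) (Function('R')(A) = Add(A, -5) = Add(-5, A))
Function('u')(l) = Add(-12, Mul(6, l)) (Function('u')(l) = Mul(6, Add(l, -2)) = Mul(6, Add(-2, l)) = Add(-12, Mul(6, l)))
Function('P')(a) = Add(3, Mul(-1, Pow(Add(1426, a), -1), Add(-42, Mul(7, a)))) (Function('P')(a) = Add(3, Mul(-1, Mul(Add(a, Add(-12, Mul(6, Add(-5, a)))), Pow(Add(a, 1426), -1)))) = Add(3, Mul(-1, Mul(Add(a, Add(-12, Add(-30, Mul(6, a)))), Pow(Add(1426, a), -1)))) = Add(3, Mul(-1, Mul(Add(a, Add(-42, Mul(6, a))), Pow(Add(1426, a), -1)))) = Add(3, Mul(-1, Mul(Add(-42, Mul(7, a)), Pow(Add(1426, a), -1)))) = Add(3, Mul(-1, Mul(Pow(Add(1426, a), -1), Add(-42, Mul(7, a))))) = Add(3, Mul(-1, Pow(Add(1426, a), -1), Add(-42, Mul(7, a)))))
Pow(Add(-3895985, Add(Function('P')(1063), Mul(-1, -2492514))), Rational(1, 2)) = Pow(Add(-3895985, Add(Mul(4, Pow(Add(1426, 1063), -1), Add(1080, Mul(-1, 1063))), Mul(-1, -2492514))), Rational(1, 2)) = Pow(Add(-3895985, Add(Mul(4, Pow(2489, -1), Add(1080, -1063)), 2492514)), Rational(1, 2)) = Pow(Add(-3895985, Add(Mul(4, Rational(1, 2489), 17), 2492514)), Rational(1, 2)) = Pow(Add(-3895985, Add(Rational(68, 2489), 2492514)), Rational(1, 2)) = Pow(Add(-3895985, Rational(6203867414, 2489)), Rational(1, 2)) = Pow(Rational(-3493239251, 2489), Rational(1, 2)) = Mul(Rational(1, 2489), I, Pow(8694672495739, Rational(1, 2)))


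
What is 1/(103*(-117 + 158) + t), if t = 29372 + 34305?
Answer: 1/67900 ≈ 1.4728e-5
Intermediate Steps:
t = 63677
1/(103*(-117 + 158) + t) = 1/(103*(-117 + 158) + 63677) = 1/(103*41 + 63677) = 1/(4223 + 63677) = 1/67900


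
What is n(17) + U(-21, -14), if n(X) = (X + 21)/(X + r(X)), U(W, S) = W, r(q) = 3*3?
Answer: -254/13 ≈ -19.538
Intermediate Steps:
r(q) = 9
n(X) = (21 + X)/(9 + X) (n(X) = (X + 21)/(X + 9) = (21 + X)/(9 + X))
n(17) + U(-21, -14) = (21 + 17)/(9 + 17) - 21 = 38/26 - 21 = (1/26)*38 - 21 = 19/13 - 21 = -254/13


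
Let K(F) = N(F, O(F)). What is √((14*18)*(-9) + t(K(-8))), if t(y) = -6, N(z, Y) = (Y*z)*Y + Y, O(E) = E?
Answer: I*√2274 ≈ 47.686*I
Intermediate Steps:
N(z, Y) = Y + z*Y² (N(z, Y) = z*Y² + Y = Y + z*Y²)
K(F) = F*(1 + F²) (K(F) = F*(1 + F*F) = F*(1 + F²))
√((14*18)*(-9) + t(K(-8))) = √((14*18)*(-9) - 6) = √(252*(-9) - 6) = √(-2268 - 6) = √(-2274) = I*√2274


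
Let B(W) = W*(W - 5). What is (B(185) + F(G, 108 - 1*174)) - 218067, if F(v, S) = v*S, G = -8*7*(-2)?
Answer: -192159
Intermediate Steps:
G = 112 (G = -56*(-2) = 112)
B(W) = W*(-5 + W)
F(v, S) = S*v
(B(185) + F(G, 108 - 1*174)) - 218067 = (185*(-5 + 185) + (108 - 1*174)*112) - 218067 = (185*180 + (108 - 174)*112) - 218067 = (33300 - 66*112) - 218067 = (33300 - 7392) - 218067 = 25908 - 218067 = -192159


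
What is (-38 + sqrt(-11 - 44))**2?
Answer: (38 - I*sqrt(55))**2 ≈ 1389.0 - 563.63*I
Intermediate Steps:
(-38 + sqrt(-11 - 44))**2 = (-38 + sqrt(-55))**2 = (-38 + I*sqrt(55))**2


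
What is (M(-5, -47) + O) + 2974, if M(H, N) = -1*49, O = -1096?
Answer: 1829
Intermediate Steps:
M(H, N) = -49
(M(-5, -47) + O) + 2974 = (-49 - 1096) + 2974 = -1145 + 2974 = 1829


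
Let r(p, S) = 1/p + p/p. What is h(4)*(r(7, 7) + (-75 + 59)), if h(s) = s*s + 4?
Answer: -2080/7 ≈ -297.14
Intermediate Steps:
r(p, S) = 1 + 1/p (r(p, S) = 1/p + 1 = 1 + 1/p)
h(s) = 4 + s² (h(s) = s² + 4 = 4 + s²)
h(4)*(r(7, 7) + (-75 + 59)) = (4 + 4²)*((1 + 7)/7 + (-75 + 59)) = (4 + 16)*((⅐)*8 - 16) = 20*(8/7 - 16) = 20*(-104/7) = -2080/7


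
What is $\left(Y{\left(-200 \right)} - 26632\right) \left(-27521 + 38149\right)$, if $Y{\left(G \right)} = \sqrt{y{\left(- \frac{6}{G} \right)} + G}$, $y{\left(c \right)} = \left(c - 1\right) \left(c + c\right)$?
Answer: $-283044896 + \frac{2657 i \sqrt{2000582}}{25} \approx -2.8304 \cdot 10^{8} + 1.5032 \cdot 10^{5} i$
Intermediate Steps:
$y{\left(c \right)} = 2 c \left(-1 + c\right)$ ($y{\left(c \right)} = \left(-1 + c\right) 2 c = 2 c \left(-1 + c\right)$)
$Y{\left(G \right)} = \sqrt{G - \frac{12 \left(-1 - \frac{6}{G}\right)}{G}}$ ($Y{\left(G \right)} = \sqrt{2 \left(- \frac{6}{G}\right) \left(-1 - \frac{6}{G}\right) + G} = \sqrt{- \frac{12 \left(-1 - \frac{6}{G}\right)}{G} + G} = \sqrt{G - \frac{12 \left(-1 - \frac{6}{G}\right)}{G}}$)
$\left(Y{\left(-200 \right)} - 26632\right) \left(-27521 + 38149\right) = \left(\sqrt{-200 + \frac{12}{-200} + \frac{72}{40000}} - 26632\right) \left(-27521 + 38149\right) = \left(\sqrt{-200 + 12 \left(- \frac{1}{200}\right) + 72 \cdot \frac{1}{40000}} - 26632\right) 10628 = \left(\sqrt{-200 - \frac{3}{50} + \frac{9}{5000}} - 26632\right) 10628 = \left(\sqrt{- \frac{1000291}{5000}} - 26632\right) 10628 = \left(\frac{i \sqrt{2000582}}{100} - 26632\right) 10628 = \left(-26632 + \frac{i \sqrt{2000582}}{100}\right) 10628 = -283044896 + \frac{2657 i \sqrt{2000582}}{25}$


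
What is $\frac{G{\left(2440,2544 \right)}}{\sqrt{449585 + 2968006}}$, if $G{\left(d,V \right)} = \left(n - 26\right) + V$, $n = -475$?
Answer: $\frac{681 \sqrt{3417591}}{1139197} \approx 1.1051$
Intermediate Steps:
$G{\left(d,V \right)} = -501 + V$ ($G{\left(d,V \right)} = \left(-475 - 26\right) + V = -501 + V$)
$\frac{G{\left(2440,2544 \right)}}{\sqrt{449585 + 2968006}} = \frac{-501 + 2544}{\sqrt{449585 + 2968006}} = \frac{2043}{\sqrt{3417591}} = 2043 \frac{\sqrt{3417591}}{3417591} = \frac{681 \sqrt{3417591}}{1139197}$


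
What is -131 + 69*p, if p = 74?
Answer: 4975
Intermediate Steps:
-131 + 69*p = -131 + 69*74 = -131 + 5106 = 4975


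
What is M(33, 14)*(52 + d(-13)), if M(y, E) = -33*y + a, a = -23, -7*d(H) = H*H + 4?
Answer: -212392/7 ≈ -30342.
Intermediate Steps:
d(H) = -4/7 - H²/7 (d(H) = -(H*H + 4)/7 = -(H² + 4)/7 = -(4 + H²)/7 = -4/7 - H²/7)
M(y, E) = -23 - 33*y (M(y, E) = -33*y - 23 = -23 - 33*y)
M(33, 14)*(52 + d(-13)) = (-23 - 33*33)*(52 + (-4/7 - ⅐*(-13)²)) = (-23 - 1089)*(52 + (-4/7 - ⅐*169)) = -1112*(52 + (-4/7 - 169/7)) = -1112*(52 - 173/7) = -1112*191/7 = -212392/7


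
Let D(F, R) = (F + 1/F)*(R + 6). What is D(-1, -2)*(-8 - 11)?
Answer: 152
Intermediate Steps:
D(F, R) = (6 + R)*(F + 1/F) (D(F, R) = (F + 1/F)*(6 + R) = (6 + R)*(F + 1/F))
D(-1, -2)*(-8 - 11) = ((6 - 2 + (-1)²*(6 - 2))/(-1))*(-8 - 11) = -(6 - 2 + 1*4)*(-19) = -(6 - 2 + 4)*(-19) = -1*8*(-19) = -8*(-19) = 152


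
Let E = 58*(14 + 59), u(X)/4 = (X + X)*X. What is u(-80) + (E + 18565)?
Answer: 73999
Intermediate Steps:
u(X) = 8*X² (u(X) = 4*((X + X)*X) = 4*((2*X)*X) = 4*(2*X²) = 8*X²)
E = 4234 (E = 58*73 = 4234)
u(-80) + (E + 18565) = 8*(-80)² + (4234 + 18565) = 8*6400 + 22799 = 51200 + 22799 = 73999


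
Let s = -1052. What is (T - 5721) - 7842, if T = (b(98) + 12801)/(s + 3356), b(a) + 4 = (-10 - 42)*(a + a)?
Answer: -31246547/2304 ≈ -13562.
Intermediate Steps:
b(a) = -4 - 104*a (b(a) = -4 + (-10 - 42)*(a + a) = -4 - 104*a)
T = 2605/2304 (T = ((-4 - 104*98) + 12801)/(-1052 + 3356) = ((-4 - 10192) + 12801)/2304 = (-10196 + 12801)*(1/2304) = 2605*(1/2304) = 2605/2304 ≈ 1.1306)
(T - 5721) - 7842 = (2605/2304 - 5721) - 7842 = -13178579/2304 - 7842 = -31246547/2304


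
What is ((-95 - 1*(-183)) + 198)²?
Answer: 81796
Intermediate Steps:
((-95 - 1*(-183)) + 198)² = ((-95 + 183) + 198)² = (88 + 198)² = 286² = 81796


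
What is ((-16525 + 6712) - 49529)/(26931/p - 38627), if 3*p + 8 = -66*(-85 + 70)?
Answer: 58273844/37850921 ≈ 1.5396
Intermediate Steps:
p = 982/3 (p = -8/3 + (-66*(-85 + 70))/3 = -8/3 + (-66*(-15))/3 = -8/3 + (1/3)*990 = -8/3 + 330 = 982/3 ≈ 327.33)
((-16525 + 6712) - 49529)/(26931/p - 38627) = ((-16525 + 6712) - 49529)/(26931/(982/3) - 38627) = (-9813 - 49529)/(26931*(3/982) - 38627) = -59342/(80793/982 - 38627) = -59342/(-37850921/982) = -59342*(-982/37850921) = 58273844/37850921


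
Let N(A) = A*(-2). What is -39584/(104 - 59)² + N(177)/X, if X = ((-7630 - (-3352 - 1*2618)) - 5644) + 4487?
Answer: -12310142/633825 ≈ -19.422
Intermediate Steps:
N(A) = -2*A
X = -2817 (X = ((-7630 - (-3352 - 2618)) - 5644) + 4487 = ((-7630 - 1*(-5970)) - 5644) + 4487 = ((-7630 + 5970) - 5644) + 4487 = (-1660 - 5644) + 4487 = -7304 + 4487 = -2817)
-39584/(104 - 59)² + N(177)/X = -39584/(104 - 59)² - 2*177/(-2817) = -39584/(45²) - 354*(-1/2817) = -39584/2025 + 118/939 = -12310142/633825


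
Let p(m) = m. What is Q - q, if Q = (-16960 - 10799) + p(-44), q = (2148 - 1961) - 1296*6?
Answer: -20214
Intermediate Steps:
q = -7589 (q = 187 - 7776 = -7589)
Q = -27803 (Q = (-16960 - 10799) - 44 = -27759 - 44 = -27803)
Q - q = -27803 - 1*(-7589) = -27803 + 7589 = -20214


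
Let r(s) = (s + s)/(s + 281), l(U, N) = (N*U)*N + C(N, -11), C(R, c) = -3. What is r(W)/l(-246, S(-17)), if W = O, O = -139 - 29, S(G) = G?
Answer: 112/2677987 ≈ 4.1822e-5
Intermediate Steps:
l(U, N) = -3 + U*N**2 (l(U, N) = (N*U)*N - 3 = U*N**2 - 3 = -3 + U*N**2)
O = -168
W = -168
r(s) = 2*s/(281 + s) (r(s) = (2*s)/(281 + s) = 2*s/(281 + s))
r(W)/l(-246, S(-17)) = (2*(-168)/(281 - 168))/(-3 - 246*(-17)**2) = (2*(-168)/113)/(-3 - 246*289) = (2*(-168)*(1/113))/(-3 - 71094) = -336/113/(-71097) = -336/113*(-1/71097) = 112/2677987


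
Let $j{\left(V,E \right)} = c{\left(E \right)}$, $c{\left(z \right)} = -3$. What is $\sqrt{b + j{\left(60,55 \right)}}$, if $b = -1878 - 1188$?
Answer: $3 i \sqrt{341} \approx 55.399 i$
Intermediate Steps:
$b = -3066$ ($b = -1878 - 1188 = -3066$)
$j{\left(V,E \right)} = -3$
$\sqrt{b + j{\left(60,55 \right)}} = \sqrt{-3066 - 3} = \sqrt{-3069} = 3 i \sqrt{341}$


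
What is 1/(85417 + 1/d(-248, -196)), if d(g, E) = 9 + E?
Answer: 187/15972978 ≈ 1.1707e-5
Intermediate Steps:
1/(85417 + 1/d(-248, -196)) = 1/(85417 + 1/(9 - 196)) = 1/(85417 + 1/(-187)) = 1/(85417 - 1/187) = 1/(15972978/187) = 187/15972978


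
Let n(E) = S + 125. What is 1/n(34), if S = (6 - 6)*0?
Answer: 1/125 ≈ 0.0080000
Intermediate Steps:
S = 0 (S = 0*0 = 0)
n(E) = 125 (n(E) = 0 + 125 = 125)
1/n(34) = 1/125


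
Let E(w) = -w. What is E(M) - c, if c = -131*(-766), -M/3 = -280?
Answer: -101186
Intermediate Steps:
M = 840 (M = -3*(-280) = 840)
c = 100346
E(M) - c = -1*840 - 1*100346 = -840 - 100346 = -101186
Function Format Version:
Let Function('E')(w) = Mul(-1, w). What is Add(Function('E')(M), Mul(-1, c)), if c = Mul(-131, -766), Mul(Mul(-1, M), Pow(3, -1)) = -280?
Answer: -101186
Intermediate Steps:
M = 840 (M = Mul(-3, -280) = 840)
c = 100346
Add(Function('E')(M), Mul(-1, c)) = Add(Mul(-1, 840), Mul(-1, 100346)) = Add(-840, -100346) = -101186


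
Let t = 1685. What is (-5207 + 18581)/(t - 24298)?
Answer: -13374/22613 ≈ -0.59143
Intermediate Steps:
(-5207 + 18581)/(t - 24298) = (-5207 + 18581)/(1685 - 24298) = 13374/(-22613) = 13374*(-1/22613) = -13374/22613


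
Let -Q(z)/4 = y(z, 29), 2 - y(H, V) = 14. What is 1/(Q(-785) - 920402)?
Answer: -1/920354 ≈ -1.0865e-6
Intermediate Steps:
y(H, V) = -12 (y(H, V) = 2 - 1*14 = 2 - 14 = -12)
Q(z) = 48 (Q(z) = -4*(-12) = 48)
1/(Q(-785) - 920402) = 1/(48 - 920402) = 1/(-920354) = -1/920354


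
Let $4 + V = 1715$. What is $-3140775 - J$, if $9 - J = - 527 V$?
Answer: $-4042481$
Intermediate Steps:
$V = 1711$ ($V = -4 + 1715 = 1711$)
$J = 901706$ ($J = 9 - \left(-527\right) 1711 = 9 - -901697 = 9 + 901697 = 901706$)
$-3140775 - J = -3140775 - 901706 = -4042481$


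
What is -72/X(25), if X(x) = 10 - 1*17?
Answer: 72/7 ≈ 10.286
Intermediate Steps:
X(x) = -7 (X(x) = 10 - 17 = -7)
-72/X(25) = -72/(-7) = -72*(-⅐) = 72/7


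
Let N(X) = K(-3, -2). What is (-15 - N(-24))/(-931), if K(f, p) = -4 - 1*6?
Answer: 5/931 ≈ 0.0053706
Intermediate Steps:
K(f, p) = -10 (K(f, p) = -4 - 6 = -10)
N(X) = -10
(-15 - N(-24))/(-931) = (-15 - 1*(-10))/(-931) = (-15 + 10)*(-1/931) = -5*(-1/931) = 5/931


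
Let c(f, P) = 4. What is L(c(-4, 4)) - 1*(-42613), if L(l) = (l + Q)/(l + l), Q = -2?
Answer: 170453/4 ≈ 42613.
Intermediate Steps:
L(l) = (-2 + l)/(2*l) (L(l) = (l - 2)/(l + l) = (-2 + l)/((2*l)) = (-2 + l)*(1/(2*l)) = (-2 + l)/(2*l))
L(c(-4, 4)) - 1*(-42613) = (1/2)*(-2 + 4)/4 - 1*(-42613) = (1/2)*(1/4)*2 + 42613 = 1/4 + 42613 = 170453/4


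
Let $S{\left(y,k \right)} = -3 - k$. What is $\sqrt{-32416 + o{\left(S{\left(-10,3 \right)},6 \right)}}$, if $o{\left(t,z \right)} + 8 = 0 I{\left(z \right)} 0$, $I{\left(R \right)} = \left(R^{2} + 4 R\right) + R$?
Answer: $2 i \sqrt{8106} \approx 180.07 i$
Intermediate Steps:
$I{\left(R \right)} = R^{2} + 5 R$
$o{\left(t,z \right)} = -8$ ($o{\left(t,z \right)} = -8 + 0 z \left(5 + z\right) 0 = -8 + 0 \cdot 0 = -8 + 0 = -8$)
$\sqrt{-32416 + o{\left(S{\left(-10,3 \right)},6 \right)}} = \sqrt{-32416 - 8} = \sqrt{-32424} = 2 i \sqrt{8106}$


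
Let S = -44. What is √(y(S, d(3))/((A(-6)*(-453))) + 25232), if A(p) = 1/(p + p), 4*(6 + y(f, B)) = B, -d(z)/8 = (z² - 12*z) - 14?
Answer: 4*√35960046/151 ≈ 158.85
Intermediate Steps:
d(z) = 112 - 8*z² + 96*z (d(z) = -8*((z² - 12*z) - 14) = -8*(-14 + z² - 12*z) = 112 - 8*z² + 96*z)
y(f, B) = -6 + B/4
A(p) = 1/(2*p)
√(y(S, d(3))/((A(-6)*(-453))) + 25232) = √((-6 + (112 - 8*3² + 96*3)/4)/((((½)/(-6))*(-453))) + 25232) = √((-6 + (112 - 8*9 + 288)/4)/((((½)*(-⅙))*(-453))) + 25232) = √((-6 + (112 - 72 + 288)/4)/((-1/12*(-453))) + 25232) = √((-6 + (¼)*328)/(151/4) + 25232) = √((-6 + 82)*(4/151) + 25232) = √(76*(4/151) + 25232) = √(304/151 + 25232) = √(3810336/151) = 4*√35960046/151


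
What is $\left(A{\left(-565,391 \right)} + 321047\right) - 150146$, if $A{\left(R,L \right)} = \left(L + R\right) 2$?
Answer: $170553$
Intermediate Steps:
$A{\left(R,L \right)} = 2 L + 2 R$
$\left(A{\left(-565,391 \right)} + 321047\right) - 150146 = \left(\left(2 \cdot 391 + 2 \left(-565\right)\right) + 321047\right) - 150146 = \left(\left(782 - 1130\right) + 321047\right) - 150146 = \left(-348 + 321047\right) - 150146 = 320699 - 150146 = 170553$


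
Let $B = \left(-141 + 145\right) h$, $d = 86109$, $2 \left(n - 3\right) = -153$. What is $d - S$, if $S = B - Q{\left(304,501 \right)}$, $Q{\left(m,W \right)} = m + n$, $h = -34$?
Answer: $\frac{172951}{2} \approx 86476.0$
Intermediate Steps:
$n = - \frac{147}{2}$ ($n = 3 + \frac{1}{2} \left(-153\right) = 3 - \frac{153}{2} = - \frac{147}{2} \approx -73.5$)
$Q{\left(m,W \right)} = - \frac{147}{2} + m$ ($Q{\left(m,W \right)} = m - \frac{147}{2} = - \frac{147}{2} + m$)
$B = -136$ ($B = \left(-141 + 145\right) \left(-34\right) = 4 \left(-34\right) = -136$)
$S = - \frac{733}{2}$ ($S = -136 - \left(- \frac{147}{2} + 304\right) = -136 - \frac{461}{2} = - \frac{733}{2} \approx -366.5$)
$d - S = 86109 - - \frac{733}{2} = 86109 + \frac{733}{2} = \frac{172951}{2}$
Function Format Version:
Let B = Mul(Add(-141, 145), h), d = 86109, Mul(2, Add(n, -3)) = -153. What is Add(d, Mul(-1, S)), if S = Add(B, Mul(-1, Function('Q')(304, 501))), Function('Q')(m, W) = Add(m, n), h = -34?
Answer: Rational(172951, 2) ≈ 86476.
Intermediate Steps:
n = Rational(-147, 2) (n = Add(3, Mul(Rational(1, 2), -153)) = Add(3, Rational(-153, 2)) = Rational(-147, 2) ≈ -73.500)
Function('Q')(m, W) = Add(Rational(-147, 2), m) (Function('Q')(m, W) = Add(m, Rational(-147, 2)) = Add(Rational(-147, 2), m))
B = -136 (B = Mul(Add(-141, 145), -34) = Mul(4, -34) = -136)
S = Rational(-733, 2) (S = Add(-136, Mul(-1, Add(Rational(-147, 2), 304))) = Add(-136, Mul(-1, Rational(461, 2))) = Add(-136, Rational(-461, 2)) = Rational(-733, 2) ≈ -366.50)
Add(d, Mul(-1, S)) = Add(86109, Mul(-1, Rational(-733, 2))) = Add(86109, Rational(733, 2)) = Rational(172951, 2)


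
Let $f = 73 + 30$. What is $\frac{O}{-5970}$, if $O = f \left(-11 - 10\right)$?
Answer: $\frac{721}{1990} \approx 0.36231$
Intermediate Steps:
$f = 103$
$O = -2163$ ($O = 103 \left(-11 - 10\right) = 103 \left(-21\right) = -2163$)
$\frac{O}{-5970} = - \frac{2163}{-5970} = \left(-2163\right) \left(- \frac{1}{5970}\right) = \frac{721}{1990}$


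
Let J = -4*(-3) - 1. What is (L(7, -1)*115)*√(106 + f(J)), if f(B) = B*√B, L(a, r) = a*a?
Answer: 5635*√(106 + 11*√11) ≈ 67263.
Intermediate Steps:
L(a, r) = a²
J = 11 (J = 12 - 1 = 11)
f(B) = B^(3/2)
(L(7, -1)*115)*√(106 + f(J)) = (7²*115)*√(106 + 11^(3/2)) = (49*115)*√(106 + 11*√11) = 5635*√(106 + 11*√11)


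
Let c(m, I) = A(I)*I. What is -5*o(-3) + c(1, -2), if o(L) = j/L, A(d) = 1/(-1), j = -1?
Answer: ⅓ ≈ 0.33333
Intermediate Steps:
A(d) = -1
o(L) = -1/L
c(m, I) = -I
-5*o(-3) + c(1, -2) = -(-5)/(-3) - 1*(-2) = -(-5)*(-1)/3 + 2 = -5*⅓ + 2 = -5/3 + 2 = ⅓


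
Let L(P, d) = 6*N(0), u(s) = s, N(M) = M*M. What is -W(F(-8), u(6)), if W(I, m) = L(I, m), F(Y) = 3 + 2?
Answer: 0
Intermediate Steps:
N(M) = M²
F(Y) = 5
L(P, d) = 0 (L(P, d) = 6*0² = 6*0 = 0)
W(I, m) = 0
-W(F(-8), u(6)) = -1*0 = 0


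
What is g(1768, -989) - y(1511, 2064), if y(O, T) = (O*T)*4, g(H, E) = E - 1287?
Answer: -12477092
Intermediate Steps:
g(H, E) = -1287 + E
y(O, T) = 4*O*T
g(1768, -989) - y(1511, 2064) = (-1287 - 989) - 4*1511*2064 = -2276 - 1*12474816 = -2276 - 12474816 = -12477092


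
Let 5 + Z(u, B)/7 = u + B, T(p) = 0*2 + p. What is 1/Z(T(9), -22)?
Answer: -1/126 ≈ -0.0079365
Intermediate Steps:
T(p) = p (T(p) = 0 + p = p)
Z(u, B) = -35 + 7*B + 7*u (Z(u, B) = -35 + 7*(u + B) = -35 + 7*(B + u) = -35 + (7*B + 7*u) = -35 + 7*B + 7*u)
1/Z(T(9), -22) = 1/(-35 + 7*(-22) + 7*9) = 1/(-35 - 154 + 63) = 1/(-126) = -1/126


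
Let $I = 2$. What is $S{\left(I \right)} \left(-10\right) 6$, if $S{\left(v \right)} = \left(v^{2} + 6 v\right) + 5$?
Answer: $-1260$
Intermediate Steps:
$S{\left(v \right)} = 5 + v^{2} + 6 v$
$S{\left(I \right)} \left(-10\right) 6 = \left(5 + 2^{2} + 6 \cdot 2\right) \left(-10\right) 6 = \left(5 + 4 + 12\right) \left(-10\right) 6 = 21 \left(-10\right) 6 = \left(-210\right) 6 = -1260$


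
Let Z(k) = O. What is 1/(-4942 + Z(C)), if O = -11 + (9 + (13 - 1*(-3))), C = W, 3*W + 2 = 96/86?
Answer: -1/4928 ≈ -0.00020292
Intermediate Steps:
W = -38/129 (W = -2/3 + (96/86)/3 = -2/3 + (96*(1/86))/3 = -2/3 + (1/3)*(48/43) = -2/3 + 16/43 = -38/129 ≈ -0.29457)
C = -38/129 ≈ -0.29457
O = 14 (O = -11 + (9 + (13 + 3)) = -11 + (9 + 16) = -11 + 25 = 14)
Z(k) = 14
1/(-4942 + Z(C)) = 1/(-4942 + 14) = 1/(-4928) = -1/4928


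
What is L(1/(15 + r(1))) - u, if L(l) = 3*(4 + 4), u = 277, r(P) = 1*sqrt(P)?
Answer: -253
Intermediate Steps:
r(P) = sqrt(P)
L(l) = 24 (L(l) = 3*8 = 24)
L(1/(15 + r(1))) - u = 24 - 1*277 = 24 - 277 = -253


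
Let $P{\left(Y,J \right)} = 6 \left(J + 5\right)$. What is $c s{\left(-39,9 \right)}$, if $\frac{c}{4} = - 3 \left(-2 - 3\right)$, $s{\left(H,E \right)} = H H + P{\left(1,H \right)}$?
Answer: $79020$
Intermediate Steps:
$P{\left(Y,J \right)} = 30 + 6 J$ ($P{\left(Y,J \right)} = 6 \left(5 + J\right) = 30 + 6 J$)
$s{\left(H,E \right)} = 30 + H^{2} + 6 H$ ($s{\left(H,E \right)} = H H + \left(30 + 6 H\right) = H^{2} + \left(30 + 6 H\right) = 30 + H^{2} + 6 H$)
$c = 60$ ($c = 4 \left(- 3 \left(-2 - 3\right)\right) = 4 \left(\left(-3\right) \left(-5\right)\right) = 4 \cdot 15 = 60$)
$c s{\left(-39,9 \right)} = 60 \left(30 + \left(-39\right)^{2} + 6 \left(-39\right)\right) = 60 \left(30 + 1521 - 234\right) = 60 \cdot 1317 = 79020$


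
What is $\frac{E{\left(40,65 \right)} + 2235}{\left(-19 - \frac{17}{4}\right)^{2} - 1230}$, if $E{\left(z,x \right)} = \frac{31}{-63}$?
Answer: $- \frac{2252384}{694953} \approx -3.2411$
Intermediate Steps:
$E{\left(z,x \right)} = - \frac{31}{63}$ ($E{\left(z,x \right)} = 31 \left(- \frac{1}{63}\right) = - \frac{31}{63}$)
$\frac{E{\left(40,65 \right)} + 2235}{\left(-19 - \frac{17}{4}\right)^{2} - 1230} = \frac{- \frac{31}{63} + 2235}{\left(-19 - \frac{17}{4}\right)^{2} - 1230} = \frac{140774}{63 \left(\left(-19 - \frac{17}{4}\right)^{2} - 1230\right)} = \frac{140774}{63 \left(\left(- \frac{93}{4}\right)^{2} - 1230\right)} = \frac{140774}{63 \left(\frac{8649}{16} - 1230\right)} = \frac{140774}{63 \left(- \frac{11031}{16}\right)} = \frac{140774}{63} \left(- \frac{16}{11031}\right) = - \frac{2252384}{694953}$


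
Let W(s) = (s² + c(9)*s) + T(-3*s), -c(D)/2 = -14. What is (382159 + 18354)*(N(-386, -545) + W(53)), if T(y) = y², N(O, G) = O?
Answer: 11690173444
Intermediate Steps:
c(D) = 28 (c(D) = -2*(-14) = 28)
W(s) = 10*s² + 28*s (W(s) = (s² + 28*s) + (-3*s)² = (s² + 28*s) + 9*s² = 10*s² + 28*s)
(382159 + 18354)*(N(-386, -545) + W(53)) = (382159 + 18354)*(-386 + 2*53*(14 + 5*53)) = 400513*(-386 + 2*53*(14 + 265)) = 400513*(-386 + 2*53*279) = 400513*(-386 + 29574) = 400513*29188 = 11690173444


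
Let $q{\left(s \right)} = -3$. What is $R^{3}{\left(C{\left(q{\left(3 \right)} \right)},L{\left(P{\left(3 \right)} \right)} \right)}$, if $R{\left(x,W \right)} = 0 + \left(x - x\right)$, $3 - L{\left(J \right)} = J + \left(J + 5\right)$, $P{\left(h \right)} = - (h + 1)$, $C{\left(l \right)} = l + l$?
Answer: $0$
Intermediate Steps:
$C{\left(l \right)} = 2 l$
$P{\left(h \right)} = -1 - h$ ($P{\left(h \right)} = - (1 + h) = -1 - h$)
$L{\left(J \right)} = -2 - 2 J$ ($L{\left(J \right)} = 3 - \left(J + \left(J + 5\right)\right) = 3 - \left(J + \left(5 + J\right)\right) = 3 - \left(5 + 2 J\right) = -2 - 2 J$)
$R{\left(x,W \right)} = 0$ ($R{\left(x,W \right)} = 0 + 0 = 0$)
$R^{3}{\left(C{\left(q{\left(3 \right)} \right)},L{\left(P{\left(3 \right)} \right)} \right)} = 0^{3} = 0$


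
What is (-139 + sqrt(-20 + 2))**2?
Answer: 19303 - 834*I*sqrt(2) ≈ 19303.0 - 1179.5*I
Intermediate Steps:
(-139 + sqrt(-20 + 2))**2 = (-139 + sqrt(-18))**2 = (-139 + 3*I*sqrt(2))**2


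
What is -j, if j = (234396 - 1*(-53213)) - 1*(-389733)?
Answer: -677342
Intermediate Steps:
j = 677342 (j = (234396 + 53213) + 389733 = 287609 + 389733 = 677342)
-j = -1*677342 = -677342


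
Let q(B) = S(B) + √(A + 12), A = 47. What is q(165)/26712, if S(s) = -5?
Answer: -5/26712 + √59/26712 ≈ 0.00010037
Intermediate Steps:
q(B) = -5 + √59 (q(B) = -5 + √(47 + 12) = -5 + √59)
q(165)/26712 = (-5 + √59)/26712 = (-5 + √59)*(1/26712) = -5/26712 + √59/26712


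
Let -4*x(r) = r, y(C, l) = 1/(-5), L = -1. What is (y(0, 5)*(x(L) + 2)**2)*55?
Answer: -891/16 ≈ -55.688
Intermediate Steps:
y(C, l) = -1/5
x(r) = -r/4
(y(0, 5)*(x(L) + 2)**2)*55 = -(-1/4*(-1) + 2)**2/5*55 = -(1/4 + 2)**2/5*55 = -(9/4)**2/5*55 = -1/5*81/16*55 = -81/80*55 = -891/16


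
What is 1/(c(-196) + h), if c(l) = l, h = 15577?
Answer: 1/15381 ≈ 6.5015e-5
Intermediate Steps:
1/(c(-196) + h) = 1/(-196 + 15577) = 1/15381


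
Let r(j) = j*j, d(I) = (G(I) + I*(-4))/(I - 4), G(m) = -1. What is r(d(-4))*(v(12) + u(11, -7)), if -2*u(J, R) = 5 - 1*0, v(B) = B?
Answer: 4275/128 ≈ 33.398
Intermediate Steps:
u(J, R) = -5/2 (u(J, R) = -(5 - 1*0)/2 = -(5 + 0)/2 = -½*5 = -5/2)
d(I) = (-1 - 4*I)/(-4 + I) (d(I) = (-1 + I*(-4))/(I - 4) = (-1 - 4*I)/(-4 + I))
r(j) = j²
r(d(-4))*(v(12) + u(11, -7)) = ((-1 - 4*(-4))/(-4 - 4))²*(12 - 5/2) = ((-1 + 16)/(-8))²*(19/2) = (-⅛*15)²*(19/2) = (-15/8)²*(19/2) = (225/64)*(19/2) = 4275/128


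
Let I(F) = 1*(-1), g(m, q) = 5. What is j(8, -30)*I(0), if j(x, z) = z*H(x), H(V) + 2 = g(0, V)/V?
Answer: -165/4 ≈ -41.250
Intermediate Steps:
H(V) = -2 + 5/V
I(F) = -1
j(x, z) = z*(-2 + 5/x)
j(8, -30)*I(0) = -30*(5 - 2*8)/8*(-1) = -30*1/8*(5 - 16)*(-1) = -30*1/8*(-11)*(-1) = (165/4)*(-1) = -165/4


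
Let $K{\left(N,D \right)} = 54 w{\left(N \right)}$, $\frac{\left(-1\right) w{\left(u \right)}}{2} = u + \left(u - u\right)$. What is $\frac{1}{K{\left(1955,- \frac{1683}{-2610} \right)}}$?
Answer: $- \frac{1}{211140} \approx -4.7362 \cdot 10^{-6}$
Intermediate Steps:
$w{\left(u \right)} = - 2 u$ ($w{\left(u \right)} = - 2 \left(u + \left(u - u\right)\right) = - 2 \left(u + 0\right) = - 2 u$)
$K{\left(N,D \right)} = - 108 N$ ($K{\left(N,D \right)} = 54 \left(- 2 N\right) = - 108 N$)
$\frac{1}{K{\left(1955,- \frac{1683}{-2610} \right)}} = \frac{1}{\left(-108\right) 1955} = \frac{1}{-211140} = - \frac{1}{211140}$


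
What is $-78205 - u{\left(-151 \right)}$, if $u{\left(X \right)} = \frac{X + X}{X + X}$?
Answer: $-78206$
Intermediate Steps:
$u{\left(X \right)} = 1$ ($u{\left(X \right)} = \frac{2 X}{2 X} = 2 X \frac{1}{2 X} = 1$)
$-78205 - u{\left(-151 \right)} = -78205 - 1 = -78206$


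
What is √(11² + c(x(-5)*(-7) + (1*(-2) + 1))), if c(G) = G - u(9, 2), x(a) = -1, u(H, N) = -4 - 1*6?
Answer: √137 ≈ 11.705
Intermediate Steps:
u(H, N) = -10 (u(H, N) = -4 - 6 = -10)
c(G) = 10 + G (c(G) = G - 1*(-10) = G + 10 = 10 + G)
√(11² + c(x(-5)*(-7) + (1*(-2) + 1))) = √(11² + (10 + (-1*(-7) + (1*(-2) + 1)))) = √(121 + (10 + (7 + (-2 + 1)))) = √(121 + (10 + (7 - 1))) = √(121 + (10 + 6)) = √(121 + 16) = √137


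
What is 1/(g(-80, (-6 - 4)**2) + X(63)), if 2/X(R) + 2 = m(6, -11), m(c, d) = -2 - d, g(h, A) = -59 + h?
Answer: -7/971 ≈ -0.0072091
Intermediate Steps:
X(R) = 2/7 (X(R) = 2/(-2 + (-2 - 1*(-11))) = 2/(-2 + (-2 + 11)) = 2/(-2 + 9) = 2/7)
1/(g(-80, (-6 - 4)**2) + X(63)) = 1/((-59 - 80) + 2/7) = 1/(-139 + 2/7) = 1/(-971/7) = -7/971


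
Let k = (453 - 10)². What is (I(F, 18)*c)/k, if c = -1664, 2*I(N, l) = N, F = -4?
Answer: 3328/196249 ≈ 0.016958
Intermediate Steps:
I(N, l) = N/2
k = 196249 (k = 443² = 196249)
(I(F, 18)*c)/k = (((½)*(-4))*(-1664))/196249 = -2*(-1664)*(1/196249) = 3328*(1/196249) = 3328/196249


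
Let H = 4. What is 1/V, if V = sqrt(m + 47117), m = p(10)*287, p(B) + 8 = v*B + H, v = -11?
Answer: sqrt(119)/1309 ≈ 0.0083336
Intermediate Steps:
p(B) = -4 - 11*B (p(B) = -8 + (-11*B + 4) = -8 + (4 - 11*B) = -4 - 11*B)
m = -32718 (m = (-4 - 11*10)*287 = (-4 - 110)*287 = -114*287 = -32718)
V = 11*sqrt(119) (V = sqrt(-32718 + 47117) = sqrt(14399) = 11*sqrt(119) ≈ 120.00)
1/V = 1/(11*sqrt(119)) = sqrt(119)/1309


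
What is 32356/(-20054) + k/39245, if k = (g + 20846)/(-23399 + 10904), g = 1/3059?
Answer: -4853626356390751/3008161034800215 ≈ -1.6135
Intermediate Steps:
g = 1/3059 ≈ 0.00032690
k = -12753583/7644441 (k = (1/3059 + 20846)/(-23399 + 10904) = (63767915/3059)/(-12495) = (63767915/3059)*(-1/12495) = -12753583/7644441 ≈ -1.6683)
32356/(-20054) + k/39245 = 32356/(-20054) - 12753583/7644441/39245 = 32356*(-1/20054) - 12753583/7644441*1/39245 = -16178/10027 - 12753583/300006087045 = -4853626356390751/3008161034800215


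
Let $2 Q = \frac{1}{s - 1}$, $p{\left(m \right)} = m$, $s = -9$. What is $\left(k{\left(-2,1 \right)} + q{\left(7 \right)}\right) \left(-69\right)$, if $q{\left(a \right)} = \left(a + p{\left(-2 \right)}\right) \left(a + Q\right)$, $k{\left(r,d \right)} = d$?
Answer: $- \frac{9867}{4} \approx -2466.8$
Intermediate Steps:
$Q = - \frac{1}{20}$ ($Q = \frac{1}{2 \left(-9 - 1\right)} = \frac{1}{2 \left(-10\right)} = \frac{1}{2} \left(- \frac{1}{10}\right) = - \frac{1}{20} \approx -0.05$)
$q{\left(a \right)} = \left(-2 + a\right) \left(- \frac{1}{20} + a\right)$ ($q{\left(a \right)} = \left(a - 2\right) \left(a - \frac{1}{20}\right) = \left(-2 + a\right) \left(- \frac{1}{20} + a\right)$)
$\left(k{\left(-2,1 \right)} + q{\left(7 \right)}\right) \left(-69\right) = \left(1 + \left(\frac{1}{10} + 7^{2} - \frac{287}{20}\right)\right) \left(-69\right) = \left(1 + \left(\frac{1}{10} + 49 - \frac{287}{20}\right)\right) \left(-69\right) = \left(1 + \frac{139}{4}\right) \left(-69\right) = \frac{143}{4} \left(-69\right) = - \frac{9867}{4}$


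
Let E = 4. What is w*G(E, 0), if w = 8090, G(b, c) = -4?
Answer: -32360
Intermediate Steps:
w*G(E, 0) = 8090*(-4) = -32360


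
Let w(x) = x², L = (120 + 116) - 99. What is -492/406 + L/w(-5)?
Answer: 21661/5075 ≈ 4.2682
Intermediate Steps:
L = 137 (L = 236 - 99 = 137)
-492/406 + L/w(-5) = -492/406 + 137/((-5)²) = -492*1/406 + 137/25 = -246/203 + 137*(1/25) = -246/203 + 137/25 = 21661/5075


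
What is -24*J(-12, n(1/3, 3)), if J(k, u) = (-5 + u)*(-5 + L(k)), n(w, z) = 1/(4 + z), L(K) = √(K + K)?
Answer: -4080/7 + 1632*I*√6/7 ≈ -582.86 + 571.08*I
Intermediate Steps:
L(K) = √2*√K (L(K) = √(2*K) = √2*√K)
J(k, u) = (-5 + u)*(-5 + √2*√k)
-24*J(-12, n(1/3, 3)) = -24*(25 - 5/(4 + 3) - 5*√2*√(-12) + √2*√(-12)/(4 + 3)) = -24*(25 - 5/7 - 5*√2*2*I*√3 + √2*(2*I*√3)/7) = -24*(25 - 5*⅐ - 10*I*√6 + √2*(2*I*√3)/7) = -24*(25 - 5/7 - 10*I*√6 + 2*I*√6/7) = -24*(170/7 - 68*I*√6/7) = -(4080/7 - 1632*I*√6/7) = -4080/7 + 1632*I*√6/7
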